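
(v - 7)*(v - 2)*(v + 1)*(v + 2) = v^4 - 6*v^3 - 11*v^2 + 24*v + 28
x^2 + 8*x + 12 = (x + 2)*(x + 6)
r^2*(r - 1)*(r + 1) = r^4 - r^2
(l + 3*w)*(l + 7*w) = l^2 + 10*l*w + 21*w^2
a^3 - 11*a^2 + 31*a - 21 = (a - 7)*(a - 3)*(a - 1)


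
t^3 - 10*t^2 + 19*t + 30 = (t - 6)*(t - 5)*(t + 1)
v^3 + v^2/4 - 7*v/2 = v*(v - 7/4)*(v + 2)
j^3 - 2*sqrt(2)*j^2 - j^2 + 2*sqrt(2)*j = j*(j - 1)*(j - 2*sqrt(2))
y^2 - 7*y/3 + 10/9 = (y - 5/3)*(y - 2/3)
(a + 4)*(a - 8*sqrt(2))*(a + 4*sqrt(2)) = a^3 - 4*sqrt(2)*a^2 + 4*a^2 - 64*a - 16*sqrt(2)*a - 256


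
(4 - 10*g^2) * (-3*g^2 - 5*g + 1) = 30*g^4 + 50*g^3 - 22*g^2 - 20*g + 4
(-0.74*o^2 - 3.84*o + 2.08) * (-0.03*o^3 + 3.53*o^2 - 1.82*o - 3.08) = 0.0222*o^5 - 2.497*o^4 - 12.2708*o^3 + 16.6104*o^2 + 8.0416*o - 6.4064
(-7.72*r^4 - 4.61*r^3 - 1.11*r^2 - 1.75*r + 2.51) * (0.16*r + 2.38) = -1.2352*r^5 - 19.1112*r^4 - 11.1494*r^3 - 2.9218*r^2 - 3.7634*r + 5.9738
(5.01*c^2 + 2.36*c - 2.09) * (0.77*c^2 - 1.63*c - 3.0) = 3.8577*c^4 - 6.3491*c^3 - 20.4861*c^2 - 3.6733*c + 6.27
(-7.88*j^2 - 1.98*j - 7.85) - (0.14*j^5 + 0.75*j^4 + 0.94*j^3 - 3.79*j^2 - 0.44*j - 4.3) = -0.14*j^5 - 0.75*j^4 - 0.94*j^3 - 4.09*j^2 - 1.54*j - 3.55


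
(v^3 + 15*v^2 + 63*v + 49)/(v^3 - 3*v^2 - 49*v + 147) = (v^2 + 8*v + 7)/(v^2 - 10*v + 21)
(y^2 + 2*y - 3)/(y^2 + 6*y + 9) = (y - 1)/(y + 3)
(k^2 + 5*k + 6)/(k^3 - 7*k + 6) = (k + 2)/(k^2 - 3*k + 2)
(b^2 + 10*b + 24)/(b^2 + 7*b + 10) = (b^2 + 10*b + 24)/(b^2 + 7*b + 10)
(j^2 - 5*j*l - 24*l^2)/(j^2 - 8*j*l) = (j + 3*l)/j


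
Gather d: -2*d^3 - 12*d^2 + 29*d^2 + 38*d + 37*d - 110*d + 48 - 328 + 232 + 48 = -2*d^3 + 17*d^2 - 35*d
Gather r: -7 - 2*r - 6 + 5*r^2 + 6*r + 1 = 5*r^2 + 4*r - 12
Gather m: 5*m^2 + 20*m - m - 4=5*m^2 + 19*m - 4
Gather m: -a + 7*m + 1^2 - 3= -a + 7*m - 2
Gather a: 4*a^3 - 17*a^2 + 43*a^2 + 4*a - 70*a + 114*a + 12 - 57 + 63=4*a^3 + 26*a^2 + 48*a + 18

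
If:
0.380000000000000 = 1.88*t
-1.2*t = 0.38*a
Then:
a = -0.64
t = 0.20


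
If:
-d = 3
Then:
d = -3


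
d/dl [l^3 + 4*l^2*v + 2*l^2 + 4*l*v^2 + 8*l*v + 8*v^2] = 3*l^2 + 8*l*v + 4*l + 4*v^2 + 8*v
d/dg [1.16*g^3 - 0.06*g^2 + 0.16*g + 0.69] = 3.48*g^2 - 0.12*g + 0.16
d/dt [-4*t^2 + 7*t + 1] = 7 - 8*t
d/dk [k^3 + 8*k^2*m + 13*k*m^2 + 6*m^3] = 3*k^2 + 16*k*m + 13*m^2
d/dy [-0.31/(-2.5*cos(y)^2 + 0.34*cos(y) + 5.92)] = (1.55*cos(y) - 0.1054)*sin(y)/(-2.5*cos(y)^2 + 0.34*cos(y) + 5.92)^2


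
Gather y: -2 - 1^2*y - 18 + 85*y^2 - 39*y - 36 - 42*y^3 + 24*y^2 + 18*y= -42*y^3 + 109*y^2 - 22*y - 56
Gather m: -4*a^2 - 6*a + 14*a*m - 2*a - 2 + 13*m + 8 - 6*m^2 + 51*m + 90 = -4*a^2 - 8*a - 6*m^2 + m*(14*a + 64) + 96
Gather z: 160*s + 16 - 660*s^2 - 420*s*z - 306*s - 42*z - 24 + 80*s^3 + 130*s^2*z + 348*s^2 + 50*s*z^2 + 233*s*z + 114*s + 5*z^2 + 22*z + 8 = 80*s^3 - 312*s^2 - 32*s + z^2*(50*s + 5) + z*(130*s^2 - 187*s - 20)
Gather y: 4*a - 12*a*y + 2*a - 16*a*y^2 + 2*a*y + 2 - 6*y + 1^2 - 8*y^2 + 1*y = 6*a + y^2*(-16*a - 8) + y*(-10*a - 5) + 3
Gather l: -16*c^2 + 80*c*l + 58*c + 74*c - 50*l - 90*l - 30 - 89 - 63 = -16*c^2 + 132*c + l*(80*c - 140) - 182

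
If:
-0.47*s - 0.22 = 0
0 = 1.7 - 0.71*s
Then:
No Solution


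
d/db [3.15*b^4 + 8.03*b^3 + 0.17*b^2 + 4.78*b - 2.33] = 12.6*b^3 + 24.09*b^2 + 0.34*b + 4.78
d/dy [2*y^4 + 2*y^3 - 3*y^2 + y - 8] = 8*y^3 + 6*y^2 - 6*y + 1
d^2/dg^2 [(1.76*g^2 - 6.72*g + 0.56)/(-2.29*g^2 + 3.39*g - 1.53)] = (43.154592*g^3 + 19.3788959999999*g^2 - 115.185168*g + 52.522272)/(12.008989*g^6 - 53.332497*g^5 + 103.021146*g^4 - 110.223477*g^3 + 68.830722*g^2 - 23.806953*g + 3.581577)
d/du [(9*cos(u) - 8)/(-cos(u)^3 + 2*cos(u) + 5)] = 4*(-220*sin(u) - 18*sin(2*u) + 24*sin(3*u) - 9*sin(4*u))/(5*cos(u) - cos(3*u) + 20)^2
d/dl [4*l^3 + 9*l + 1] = 12*l^2 + 9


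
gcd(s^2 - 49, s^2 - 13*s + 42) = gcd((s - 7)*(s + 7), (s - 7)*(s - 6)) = s - 7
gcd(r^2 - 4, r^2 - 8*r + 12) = r - 2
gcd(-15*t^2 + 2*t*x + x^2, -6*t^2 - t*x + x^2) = -3*t + x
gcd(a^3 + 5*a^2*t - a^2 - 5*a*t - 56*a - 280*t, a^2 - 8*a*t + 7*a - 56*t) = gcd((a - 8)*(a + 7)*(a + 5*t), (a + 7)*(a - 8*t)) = a + 7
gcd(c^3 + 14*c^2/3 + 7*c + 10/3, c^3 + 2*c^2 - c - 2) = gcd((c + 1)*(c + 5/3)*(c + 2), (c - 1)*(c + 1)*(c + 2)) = c^2 + 3*c + 2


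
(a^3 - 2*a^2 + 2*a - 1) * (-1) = -a^3 + 2*a^2 - 2*a + 1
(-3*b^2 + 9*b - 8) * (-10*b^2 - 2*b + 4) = 30*b^4 - 84*b^3 + 50*b^2 + 52*b - 32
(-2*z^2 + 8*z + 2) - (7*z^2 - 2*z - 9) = -9*z^2 + 10*z + 11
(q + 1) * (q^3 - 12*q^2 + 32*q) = q^4 - 11*q^3 + 20*q^2 + 32*q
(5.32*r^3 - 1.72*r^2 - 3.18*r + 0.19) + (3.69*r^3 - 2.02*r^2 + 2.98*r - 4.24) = 9.01*r^3 - 3.74*r^2 - 0.2*r - 4.05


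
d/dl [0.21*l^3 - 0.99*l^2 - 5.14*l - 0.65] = 0.63*l^2 - 1.98*l - 5.14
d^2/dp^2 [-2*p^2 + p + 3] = -4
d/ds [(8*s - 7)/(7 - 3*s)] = 35/(3*s - 7)^2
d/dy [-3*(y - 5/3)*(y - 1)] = 8 - 6*y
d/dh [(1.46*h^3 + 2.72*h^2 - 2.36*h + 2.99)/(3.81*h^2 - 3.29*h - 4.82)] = (5.5626*h^4 - 9.6068*h^3 - 21.0688*h^2 - 49.0046*h + 21.2123)/(14.5161*h^4 - 25.0698*h^3 - 25.9043*h^2 + 31.7156*h + 23.2324)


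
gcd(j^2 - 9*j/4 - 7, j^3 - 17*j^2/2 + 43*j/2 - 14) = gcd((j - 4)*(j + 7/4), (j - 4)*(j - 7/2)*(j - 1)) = j - 4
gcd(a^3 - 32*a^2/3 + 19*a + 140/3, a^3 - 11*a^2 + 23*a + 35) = a^2 - 12*a + 35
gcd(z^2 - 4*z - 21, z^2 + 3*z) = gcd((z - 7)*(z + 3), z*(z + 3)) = z + 3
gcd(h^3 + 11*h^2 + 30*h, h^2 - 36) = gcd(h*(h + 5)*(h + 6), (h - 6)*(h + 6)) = h + 6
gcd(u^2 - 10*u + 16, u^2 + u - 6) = u - 2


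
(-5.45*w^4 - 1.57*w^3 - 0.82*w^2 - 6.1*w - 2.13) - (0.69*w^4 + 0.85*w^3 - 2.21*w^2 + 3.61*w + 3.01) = -6.14*w^4 - 2.42*w^3 + 1.39*w^2 - 9.71*w - 5.14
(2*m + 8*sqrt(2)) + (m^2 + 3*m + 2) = m^2 + 5*m + 2 + 8*sqrt(2)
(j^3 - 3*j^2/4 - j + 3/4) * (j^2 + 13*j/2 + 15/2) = j^5 + 23*j^4/4 + 13*j^3/8 - 91*j^2/8 - 21*j/8 + 45/8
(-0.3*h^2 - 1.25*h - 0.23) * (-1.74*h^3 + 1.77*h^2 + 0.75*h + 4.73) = 0.522*h^5 + 1.644*h^4 - 2.0373*h^3 - 2.7636*h^2 - 6.085*h - 1.0879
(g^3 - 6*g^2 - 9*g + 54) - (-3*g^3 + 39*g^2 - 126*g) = 4*g^3 - 45*g^2 + 117*g + 54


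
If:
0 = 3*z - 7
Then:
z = 7/3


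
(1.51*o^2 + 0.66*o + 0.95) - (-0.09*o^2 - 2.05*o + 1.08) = 1.6*o^2 + 2.71*o - 0.13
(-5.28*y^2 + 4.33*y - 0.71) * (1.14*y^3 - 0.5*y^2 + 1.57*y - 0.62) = -6.0192*y^5 + 7.5762*y^4 - 11.264*y^3 + 10.4267*y^2 - 3.7993*y + 0.4402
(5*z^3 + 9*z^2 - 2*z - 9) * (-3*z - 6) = -15*z^4 - 57*z^3 - 48*z^2 + 39*z + 54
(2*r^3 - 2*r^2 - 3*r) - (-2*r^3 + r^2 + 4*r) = 4*r^3 - 3*r^2 - 7*r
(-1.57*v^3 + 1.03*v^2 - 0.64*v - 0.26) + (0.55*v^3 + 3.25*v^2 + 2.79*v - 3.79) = -1.02*v^3 + 4.28*v^2 + 2.15*v - 4.05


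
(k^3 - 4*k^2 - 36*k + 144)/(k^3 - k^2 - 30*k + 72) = (k - 6)/(k - 3)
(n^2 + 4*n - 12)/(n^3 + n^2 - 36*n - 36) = (n - 2)/(n^2 - 5*n - 6)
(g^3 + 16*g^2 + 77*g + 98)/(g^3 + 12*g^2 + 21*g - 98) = (g + 2)/(g - 2)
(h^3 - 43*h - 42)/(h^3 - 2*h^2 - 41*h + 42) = (h + 1)/(h - 1)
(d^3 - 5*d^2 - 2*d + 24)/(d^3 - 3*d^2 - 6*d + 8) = (d - 3)/(d - 1)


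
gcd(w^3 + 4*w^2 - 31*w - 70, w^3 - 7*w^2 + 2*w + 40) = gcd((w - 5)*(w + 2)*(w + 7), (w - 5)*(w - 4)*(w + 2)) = w^2 - 3*w - 10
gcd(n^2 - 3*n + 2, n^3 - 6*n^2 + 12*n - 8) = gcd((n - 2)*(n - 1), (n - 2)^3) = n - 2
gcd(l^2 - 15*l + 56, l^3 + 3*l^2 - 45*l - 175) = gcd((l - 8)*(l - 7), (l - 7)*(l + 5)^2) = l - 7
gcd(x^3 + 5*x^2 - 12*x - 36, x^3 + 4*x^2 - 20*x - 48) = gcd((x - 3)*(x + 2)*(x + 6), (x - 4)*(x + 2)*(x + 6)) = x^2 + 8*x + 12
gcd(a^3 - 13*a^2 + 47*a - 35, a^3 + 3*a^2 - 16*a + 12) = a - 1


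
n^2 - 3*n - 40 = (n - 8)*(n + 5)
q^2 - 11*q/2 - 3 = (q - 6)*(q + 1/2)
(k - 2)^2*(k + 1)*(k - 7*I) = k^4 - 3*k^3 - 7*I*k^3 + 21*I*k^2 + 4*k - 28*I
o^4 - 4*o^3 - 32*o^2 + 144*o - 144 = (o - 6)*(o - 2)^2*(o + 6)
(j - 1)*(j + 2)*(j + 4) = j^3 + 5*j^2 + 2*j - 8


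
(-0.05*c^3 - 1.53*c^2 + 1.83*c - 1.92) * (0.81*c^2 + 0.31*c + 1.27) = -0.0405*c^5 - 1.2548*c^4 + 0.9445*c^3 - 2.931*c^2 + 1.7289*c - 2.4384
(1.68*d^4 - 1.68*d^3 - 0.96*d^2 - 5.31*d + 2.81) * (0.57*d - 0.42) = 0.9576*d^5 - 1.6632*d^4 + 0.1584*d^3 - 2.6235*d^2 + 3.8319*d - 1.1802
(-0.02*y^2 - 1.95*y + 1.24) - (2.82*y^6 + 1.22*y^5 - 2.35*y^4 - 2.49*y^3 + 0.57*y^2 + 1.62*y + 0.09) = -2.82*y^6 - 1.22*y^5 + 2.35*y^4 + 2.49*y^3 - 0.59*y^2 - 3.57*y + 1.15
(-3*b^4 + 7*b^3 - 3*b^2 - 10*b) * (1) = -3*b^4 + 7*b^3 - 3*b^2 - 10*b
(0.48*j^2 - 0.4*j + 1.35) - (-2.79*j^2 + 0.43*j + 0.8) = 3.27*j^2 - 0.83*j + 0.55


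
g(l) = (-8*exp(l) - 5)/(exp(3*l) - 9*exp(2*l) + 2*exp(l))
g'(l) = (-8*exp(l) - 5)*(-3*exp(3*l) + 18*exp(2*l) - 2*exp(l))/(exp(3*l) - 9*exp(2*l) + 2*exp(l))^2 - 8*exp(l)/(exp(3*l) - 9*exp(2*l) + 2*exp(l)) = (16*exp(3*l) - 57*exp(2*l) - 90*exp(l) + 10)*exp(-l)/(exp(4*l) - 18*exp(3*l) + 85*exp(2*l) - 36*exp(l) + 4)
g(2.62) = -0.12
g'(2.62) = 0.48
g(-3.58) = -107.07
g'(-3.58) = 87.25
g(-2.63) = -57.04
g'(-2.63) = 24.30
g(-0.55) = 5.83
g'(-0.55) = -12.26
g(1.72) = 0.52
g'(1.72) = 0.32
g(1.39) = 0.51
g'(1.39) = -0.18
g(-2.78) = -61.29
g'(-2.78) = 32.41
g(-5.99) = -1013.96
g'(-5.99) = 998.36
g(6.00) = 0.00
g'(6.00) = 0.00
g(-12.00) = -406902.23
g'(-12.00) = 406886.98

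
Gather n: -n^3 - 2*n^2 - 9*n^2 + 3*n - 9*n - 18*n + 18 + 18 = -n^3 - 11*n^2 - 24*n + 36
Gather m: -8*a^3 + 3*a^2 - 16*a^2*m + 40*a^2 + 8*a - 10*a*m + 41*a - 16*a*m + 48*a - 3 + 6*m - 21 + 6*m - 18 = -8*a^3 + 43*a^2 + 97*a + m*(-16*a^2 - 26*a + 12) - 42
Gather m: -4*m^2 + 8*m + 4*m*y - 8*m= -4*m^2 + 4*m*y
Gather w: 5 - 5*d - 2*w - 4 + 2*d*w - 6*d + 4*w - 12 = -11*d + w*(2*d + 2) - 11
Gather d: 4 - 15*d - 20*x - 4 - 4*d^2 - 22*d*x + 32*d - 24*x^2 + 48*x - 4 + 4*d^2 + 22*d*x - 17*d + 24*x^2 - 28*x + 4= 0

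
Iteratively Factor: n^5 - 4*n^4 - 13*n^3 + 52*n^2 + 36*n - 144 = (n + 2)*(n^4 - 6*n^3 - n^2 + 54*n - 72) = (n - 2)*(n + 2)*(n^3 - 4*n^2 - 9*n + 36) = (n - 2)*(n + 2)*(n + 3)*(n^2 - 7*n + 12) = (n - 4)*(n - 2)*(n + 2)*(n + 3)*(n - 3)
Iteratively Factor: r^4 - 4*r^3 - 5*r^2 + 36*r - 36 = (r + 3)*(r^3 - 7*r^2 + 16*r - 12) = (r - 2)*(r + 3)*(r^2 - 5*r + 6) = (r - 3)*(r - 2)*(r + 3)*(r - 2)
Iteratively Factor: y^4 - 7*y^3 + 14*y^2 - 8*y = (y - 4)*(y^3 - 3*y^2 + 2*y) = (y - 4)*(y - 1)*(y^2 - 2*y) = y*(y - 4)*(y - 1)*(y - 2)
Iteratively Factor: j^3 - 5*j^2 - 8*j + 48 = (j - 4)*(j^2 - j - 12) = (j - 4)*(j + 3)*(j - 4)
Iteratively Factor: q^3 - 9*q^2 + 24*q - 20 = (q - 2)*(q^2 - 7*q + 10) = (q - 2)^2*(q - 5)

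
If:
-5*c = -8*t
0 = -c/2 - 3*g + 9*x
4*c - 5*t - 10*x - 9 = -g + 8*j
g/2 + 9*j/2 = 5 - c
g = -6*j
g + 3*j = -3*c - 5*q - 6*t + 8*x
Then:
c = 792/265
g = -2132/265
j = 1066/795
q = -5768/795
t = 99/53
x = -400/159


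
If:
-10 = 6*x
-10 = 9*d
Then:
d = -10/9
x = -5/3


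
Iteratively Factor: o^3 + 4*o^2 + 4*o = (o + 2)*(o^2 + 2*o) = (o + 2)^2*(o)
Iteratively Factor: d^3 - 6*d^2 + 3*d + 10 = (d - 2)*(d^2 - 4*d - 5) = (d - 5)*(d - 2)*(d + 1)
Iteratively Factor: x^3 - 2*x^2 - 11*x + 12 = (x - 4)*(x^2 + 2*x - 3) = (x - 4)*(x + 3)*(x - 1)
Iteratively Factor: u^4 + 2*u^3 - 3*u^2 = (u)*(u^3 + 2*u^2 - 3*u) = u^2*(u^2 + 2*u - 3) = u^2*(u + 3)*(u - 1)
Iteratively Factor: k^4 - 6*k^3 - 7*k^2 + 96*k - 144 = (k + 4)*(k^3 - 10*k^2 + 33*k - 36) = (k - 4)*(k + 4)*(k^2 - 6*k + 9) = (k - 4)*(k - 3)*(k + 4)*(k - 3)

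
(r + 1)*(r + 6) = r^2 + 7*r + 6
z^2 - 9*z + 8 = (z - 8)*(z - 1)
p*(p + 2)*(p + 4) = p^3 + 6*p^2 + 8*p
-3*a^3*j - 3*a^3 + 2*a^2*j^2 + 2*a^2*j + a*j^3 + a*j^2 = (-a + j)*(3*a + j)*(a*j + a)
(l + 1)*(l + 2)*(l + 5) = l^3 + 8*l^2 + 17*l + 10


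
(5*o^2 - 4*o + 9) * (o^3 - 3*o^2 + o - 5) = 5*o^5 - 19*o^4 + 26*o^3 - 56*o^2 + 29*o - 45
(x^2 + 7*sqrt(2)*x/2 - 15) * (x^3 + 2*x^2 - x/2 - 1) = x^5 + 2*x^4 + 7*sqrt(2)*x^4/2 - 31*x^3/2 + 7*sqrt(2)*x^3 - 31*x^2 - 7*sqrt(2)*x^2/4 - 7*sqrt(2)*x/2 + 15*x/2 + 15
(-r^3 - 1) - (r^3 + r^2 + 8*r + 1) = -2*r^3 - r^2 - 8*r - 2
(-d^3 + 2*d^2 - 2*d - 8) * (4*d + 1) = -4*d^4 + 7*d^3 - 6*d^2 - 34*d - 8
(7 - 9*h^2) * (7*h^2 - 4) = -63*h^4 + 85*h^2 - 28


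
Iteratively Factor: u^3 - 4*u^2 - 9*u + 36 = (u - 3)*(u^2 - u - 12) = (u - 4)*(u - 3)*(u + 3)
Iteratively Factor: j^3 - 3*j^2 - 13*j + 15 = (j + 3)*(j^2 - 6*j + 5) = (j - 1)*(j + 3)*(j - 5)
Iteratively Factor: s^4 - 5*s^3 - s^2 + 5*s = (s + 1)*(s^3 - 6*s^2 + 5*s) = (s - 5)*(s + 1)*(s^2 - s) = (s - 5)*(s - 1)*(s + 1)*(s)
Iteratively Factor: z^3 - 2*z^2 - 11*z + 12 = (z - 4)*(z^2 + 2*z - 3) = (z - 4)*(z - 1)*(z + 3)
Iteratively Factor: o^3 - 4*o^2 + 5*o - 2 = (o - 1)*(o^2 - 3*o + 2) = (o - 1)^2*(o - 2)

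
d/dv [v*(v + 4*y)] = 2*v + 4*y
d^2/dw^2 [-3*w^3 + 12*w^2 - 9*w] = 24 - 18*w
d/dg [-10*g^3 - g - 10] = -30*g^2 - 1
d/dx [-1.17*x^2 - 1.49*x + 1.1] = -2.34*x - 1.49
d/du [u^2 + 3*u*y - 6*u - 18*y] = 2*u + 3*y - 6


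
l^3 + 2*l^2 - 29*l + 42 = (l - 3)*(l - 2)*(l + 7)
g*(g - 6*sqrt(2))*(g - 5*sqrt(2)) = g^3 - 11*sqrt(2)*g^2 + 60*g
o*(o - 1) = o^2 - o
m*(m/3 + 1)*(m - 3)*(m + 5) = m^4/3 + 5*m^3/3 - 3*m^2 - 15*m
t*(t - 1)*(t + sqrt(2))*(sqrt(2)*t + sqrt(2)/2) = sqrt(2)*t^4 - sqrt(2)*t^3/2 + 2*t^3 - t^2 - sqrt(2)*t^2/2 - t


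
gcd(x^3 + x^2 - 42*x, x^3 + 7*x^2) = x^2 + 7*x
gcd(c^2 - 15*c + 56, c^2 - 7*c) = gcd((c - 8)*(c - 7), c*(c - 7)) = c - 7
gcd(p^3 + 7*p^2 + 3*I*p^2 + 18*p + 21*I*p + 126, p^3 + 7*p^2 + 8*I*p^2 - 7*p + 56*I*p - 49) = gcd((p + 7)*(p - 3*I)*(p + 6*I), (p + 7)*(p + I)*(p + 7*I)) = p + 7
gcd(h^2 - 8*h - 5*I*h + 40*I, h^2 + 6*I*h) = 1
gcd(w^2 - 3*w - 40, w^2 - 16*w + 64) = w - 8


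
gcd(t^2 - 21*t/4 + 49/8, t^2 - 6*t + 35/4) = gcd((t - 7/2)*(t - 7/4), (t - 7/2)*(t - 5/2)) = t - 7/2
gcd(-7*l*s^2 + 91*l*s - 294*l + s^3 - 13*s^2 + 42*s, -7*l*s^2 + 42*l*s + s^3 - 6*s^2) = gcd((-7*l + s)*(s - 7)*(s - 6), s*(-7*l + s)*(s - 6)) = -7*l*s + 42*l + s^2 - 6*s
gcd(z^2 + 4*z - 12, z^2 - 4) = z - 2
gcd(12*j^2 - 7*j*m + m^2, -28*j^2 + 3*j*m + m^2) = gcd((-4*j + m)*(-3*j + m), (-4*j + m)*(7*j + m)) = 4*j - m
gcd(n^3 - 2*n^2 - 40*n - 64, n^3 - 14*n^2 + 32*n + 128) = n^2 - 6*n - 16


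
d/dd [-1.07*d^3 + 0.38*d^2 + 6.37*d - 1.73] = -3.21*d^2 + 0.76*d + 6.37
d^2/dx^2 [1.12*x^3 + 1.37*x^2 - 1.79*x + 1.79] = 6.72*x + 2.74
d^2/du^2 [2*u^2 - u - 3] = 4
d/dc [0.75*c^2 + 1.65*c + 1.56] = 1.5*c + 1.65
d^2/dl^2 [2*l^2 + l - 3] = 4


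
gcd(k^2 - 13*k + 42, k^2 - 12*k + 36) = k - 6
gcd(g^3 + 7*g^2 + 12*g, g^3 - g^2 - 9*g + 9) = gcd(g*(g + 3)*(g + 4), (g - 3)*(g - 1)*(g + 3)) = g + 3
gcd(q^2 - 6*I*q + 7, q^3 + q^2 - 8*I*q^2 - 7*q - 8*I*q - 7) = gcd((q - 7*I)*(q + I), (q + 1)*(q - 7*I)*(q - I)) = q - 7*I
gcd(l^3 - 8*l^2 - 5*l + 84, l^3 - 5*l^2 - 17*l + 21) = l^2 - 4*l - 21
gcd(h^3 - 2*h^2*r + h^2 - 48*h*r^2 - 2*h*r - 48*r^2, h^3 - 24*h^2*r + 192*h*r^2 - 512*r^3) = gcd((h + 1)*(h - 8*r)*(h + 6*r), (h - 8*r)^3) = -h + 8*r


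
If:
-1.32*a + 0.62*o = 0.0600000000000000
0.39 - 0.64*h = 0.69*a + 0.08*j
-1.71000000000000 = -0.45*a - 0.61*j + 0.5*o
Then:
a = 0.46969696969697*o - 0.0454545454545455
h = 0.303779340536513 - 0.565538841281669*o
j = 0.47317436661699*o + 2.83681073025335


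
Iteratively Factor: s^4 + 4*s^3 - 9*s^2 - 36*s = (s + 4)*(s^3 - 9*s) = (s + 3)*(s + 4)*(s^2 - 3*s) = s*(s + 3)*(s + 4)*(s - 3)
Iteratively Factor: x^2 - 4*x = (x)*(x - 4)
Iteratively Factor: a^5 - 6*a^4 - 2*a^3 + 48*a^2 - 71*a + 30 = (a - 5)*(a^4 - a^3 - 7*a^2 + 13*a - 6) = (a - 5)*(a - 2)*(a^3 + a^2 - 5*a + 3) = (a - 5)*(a - 2)*(a + 3)*(a^2 - 2*a + 1) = (a - 5)*(a - 2)*(a - 1)*(a + 3)*(a - 1)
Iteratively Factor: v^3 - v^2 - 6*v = (v - 3)*(v^2 + 2*v) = v*(v - 3)*(v + 2)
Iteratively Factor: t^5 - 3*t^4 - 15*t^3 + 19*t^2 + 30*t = (t - 2)*(t^4 - t^3 - 17*t^2 - 15*t) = (t - 2)*(t + 3)*(t^3 - 4*t^2 - 5*t) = (t - 2)*(t + 1)*(t + 3)*(t^2 - 5*t) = (t - 5)*(t - 2)*(t + 1)*(t + 3)*(t)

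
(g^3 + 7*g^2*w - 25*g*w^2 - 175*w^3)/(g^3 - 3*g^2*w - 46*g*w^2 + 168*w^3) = (g^2 - 25*w^2)/(g^2 - 10*g*w + 24*w^2)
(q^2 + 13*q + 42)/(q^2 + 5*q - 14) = (q + 6)/(q - 2)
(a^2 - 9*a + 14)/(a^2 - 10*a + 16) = (a - 7)/(a - 8)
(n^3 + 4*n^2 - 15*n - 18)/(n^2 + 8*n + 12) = (n^2 - 2*n - 3)/(n + 2)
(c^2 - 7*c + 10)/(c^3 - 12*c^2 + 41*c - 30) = (c - 2)/(c^2 - 7*c + 6)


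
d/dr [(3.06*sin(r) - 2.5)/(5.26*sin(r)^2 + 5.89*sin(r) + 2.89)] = (-16.0956*sin(r)^2 + 26.3*sin(r) + 23.5684)*cos(r)/(27.6676*sin(r)^4 + 61.9628*sin(r)^3 + 65.0949*sin(r)^2 + 34.0442*sin(r) + 8.3521)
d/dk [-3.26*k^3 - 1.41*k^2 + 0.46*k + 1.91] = -9.78*k^2 - 2.82*k + 0.46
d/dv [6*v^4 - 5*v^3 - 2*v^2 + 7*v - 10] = 24*v^3 - 15*v^2 - 4*v + 7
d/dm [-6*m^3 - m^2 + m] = -18*m^2 - 2*m + 1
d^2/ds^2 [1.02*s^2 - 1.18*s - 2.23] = 2.04000000000000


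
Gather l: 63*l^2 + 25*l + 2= 63*l^2 + 25*l + 2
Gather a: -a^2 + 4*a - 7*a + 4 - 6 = -a^2 - 3*a - 2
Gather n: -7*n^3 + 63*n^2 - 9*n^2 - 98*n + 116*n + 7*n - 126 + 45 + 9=-7*n^3 + 54*n^2 + 25*n - 72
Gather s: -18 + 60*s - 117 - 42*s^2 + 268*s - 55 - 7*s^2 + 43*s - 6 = -49*s^2 + 371*s - 196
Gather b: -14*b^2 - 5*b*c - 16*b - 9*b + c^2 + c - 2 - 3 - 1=-14*b^2 + b*(-5*c - 25) + c^2 + c - 6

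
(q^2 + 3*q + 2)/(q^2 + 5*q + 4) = (q + 2)/(q + 4)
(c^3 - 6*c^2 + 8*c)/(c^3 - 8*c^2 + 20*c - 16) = c/(c - 2)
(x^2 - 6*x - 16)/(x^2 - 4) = (x - 8)/(x - 2)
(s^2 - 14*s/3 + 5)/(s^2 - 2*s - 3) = (s - 5/3)/(s + 1)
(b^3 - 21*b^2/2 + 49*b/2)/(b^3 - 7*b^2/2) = (b - 7)/b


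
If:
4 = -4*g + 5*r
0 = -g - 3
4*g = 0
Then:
No Solution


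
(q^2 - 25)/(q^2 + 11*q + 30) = (q - 5)/(q + 6)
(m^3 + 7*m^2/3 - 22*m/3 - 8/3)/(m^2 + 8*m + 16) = (3*m^2 - 5*m - 2)/(3*(m + 4))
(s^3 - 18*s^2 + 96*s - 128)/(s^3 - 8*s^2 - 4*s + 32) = (s - 8)/(s + 2)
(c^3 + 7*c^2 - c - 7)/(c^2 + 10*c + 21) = (c^2 - 1)/(c + 3)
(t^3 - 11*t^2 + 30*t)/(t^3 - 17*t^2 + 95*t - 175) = t*(t - 6)/(t^2 - 12*t + 35)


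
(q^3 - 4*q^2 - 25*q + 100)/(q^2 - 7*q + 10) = (q^2 + q - 20)/(q - 2)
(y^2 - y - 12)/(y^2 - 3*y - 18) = (y - 4)/(y - 6)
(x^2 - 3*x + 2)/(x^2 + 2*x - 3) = (x - 2)/(x + 3)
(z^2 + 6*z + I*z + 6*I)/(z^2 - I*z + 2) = (z + 6)/(z - 2*I)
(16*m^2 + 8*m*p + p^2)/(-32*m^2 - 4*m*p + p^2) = (4*m + p)/(-8*m + p)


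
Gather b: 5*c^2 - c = 5*c^2 - c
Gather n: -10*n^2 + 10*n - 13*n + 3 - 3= -10*n^2 - 3*n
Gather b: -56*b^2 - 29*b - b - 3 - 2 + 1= -56*b^2 - 30*b - 4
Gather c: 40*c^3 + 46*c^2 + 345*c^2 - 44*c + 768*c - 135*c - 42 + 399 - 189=40*c^3 + 391*c^2 + 589*c + 168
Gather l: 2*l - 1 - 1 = 2*l - 2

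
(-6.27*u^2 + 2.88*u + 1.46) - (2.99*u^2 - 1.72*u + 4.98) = -9.26*u^2 + 4.6*u - 3.52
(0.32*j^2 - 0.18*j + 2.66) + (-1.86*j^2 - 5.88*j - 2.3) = -1.54*j^2 - 6.06*j + 0.36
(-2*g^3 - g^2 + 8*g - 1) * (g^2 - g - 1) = -2*g^5 + g^4 + 11*g^3 - 8*g^2 - 7*g + 1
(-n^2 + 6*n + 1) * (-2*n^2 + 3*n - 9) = 2*n^4 - 15*n^3 + 25*n^2 - 51*n - 9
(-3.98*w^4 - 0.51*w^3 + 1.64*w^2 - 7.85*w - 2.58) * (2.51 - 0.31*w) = 1.2338*w^5 - 9.8317*w^4 - 1.7885*w^3 + 6.5499*w^2 - 18.9037*w - 6.4758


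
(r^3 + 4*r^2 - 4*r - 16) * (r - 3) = r^4 + r^3 - 16*r^2 - 4*r + 48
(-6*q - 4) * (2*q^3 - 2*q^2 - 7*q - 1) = -12*q^4 + 4*q^3 + 50*q^2 + 34*q + 4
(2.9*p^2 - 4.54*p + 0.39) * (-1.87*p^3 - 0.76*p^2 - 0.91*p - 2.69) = -5.423*p^5 + 6.2858*p^4 + 0.0821000000000005*p^3 - 3.966*p^2 + 11.8577*p - 1.0491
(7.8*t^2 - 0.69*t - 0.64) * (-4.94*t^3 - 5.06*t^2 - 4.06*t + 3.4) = -38.532*t^5 - 36.0594*t^4 - 25.015*t^3 + 32.5598*t^2 + 0.2524*t - 2.176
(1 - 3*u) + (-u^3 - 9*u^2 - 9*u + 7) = -u^3 - 9*u^2 - 12*u + 8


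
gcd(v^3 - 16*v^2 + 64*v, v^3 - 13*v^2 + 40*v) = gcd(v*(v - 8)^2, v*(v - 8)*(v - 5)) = v^2 - 8*v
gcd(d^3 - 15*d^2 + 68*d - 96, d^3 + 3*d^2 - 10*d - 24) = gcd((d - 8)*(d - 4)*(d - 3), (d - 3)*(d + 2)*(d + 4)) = d - 3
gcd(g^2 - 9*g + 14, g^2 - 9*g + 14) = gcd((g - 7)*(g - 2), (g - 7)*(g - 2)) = g^2 - 9*g + 14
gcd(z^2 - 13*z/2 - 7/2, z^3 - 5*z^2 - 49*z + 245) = z - 7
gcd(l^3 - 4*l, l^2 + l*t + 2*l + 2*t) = l + 2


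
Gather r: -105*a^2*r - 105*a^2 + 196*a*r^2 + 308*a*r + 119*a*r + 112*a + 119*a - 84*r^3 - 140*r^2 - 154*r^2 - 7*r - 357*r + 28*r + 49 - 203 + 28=-105*a^2 + 231*a - 84*r^3 + r^2*(196*a - 294) + r*(-105*a^2 + 427*a - 336) - 126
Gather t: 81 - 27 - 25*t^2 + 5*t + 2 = -25*t^2 + 5*t + 56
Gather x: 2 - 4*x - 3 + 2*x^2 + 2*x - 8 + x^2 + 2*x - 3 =3*x^2 - 12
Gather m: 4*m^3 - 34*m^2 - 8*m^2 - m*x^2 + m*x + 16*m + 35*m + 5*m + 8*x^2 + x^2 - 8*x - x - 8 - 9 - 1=4*m^3 - 42*m^2 + m*(-x^2 + x + 56) + 9*x^2 - 9*x - 18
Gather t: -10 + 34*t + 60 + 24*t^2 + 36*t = 24*t^2 + 70*t + 50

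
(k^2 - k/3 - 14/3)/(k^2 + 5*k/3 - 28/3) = (k + 2)/(k + 4)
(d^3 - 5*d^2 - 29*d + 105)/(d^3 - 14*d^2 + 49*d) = (d^2 + 2*d - 15)/(d*(d - 7))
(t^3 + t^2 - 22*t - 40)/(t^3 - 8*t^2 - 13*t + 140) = (t + 2)/(t - 7)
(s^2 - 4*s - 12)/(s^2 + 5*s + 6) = (s - 6)/(s + 3)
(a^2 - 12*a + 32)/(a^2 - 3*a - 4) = (a - 8)/(a + 1)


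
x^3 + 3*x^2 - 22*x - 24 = (x - 4)*(x + 1)*(x + 6)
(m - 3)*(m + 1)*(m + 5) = m^3 + 3*m^2 - 13*m - 15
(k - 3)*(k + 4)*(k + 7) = k^3 + 8*k^2 - 5*k - 84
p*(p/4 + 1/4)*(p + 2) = p^3/4 + 3*p^2/4 + p/2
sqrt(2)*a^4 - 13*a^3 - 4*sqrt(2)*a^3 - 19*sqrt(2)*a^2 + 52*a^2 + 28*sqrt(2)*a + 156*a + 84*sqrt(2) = (a - 6)*(a + 2)*(a - 7*sqrt(2))*(sqrt(2)*a + 1)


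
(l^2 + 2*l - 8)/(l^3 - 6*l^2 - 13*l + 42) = (l + 4)/(l^2 - 4*l - 21)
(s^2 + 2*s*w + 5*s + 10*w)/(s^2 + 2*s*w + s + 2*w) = (s + 5)/(s + 1)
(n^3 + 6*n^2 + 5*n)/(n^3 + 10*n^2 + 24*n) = (n^2 + 6*n + 5)/(n^2 + 10*n + 24)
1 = 1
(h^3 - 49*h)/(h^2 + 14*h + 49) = h*(h - 7)/(h + 7)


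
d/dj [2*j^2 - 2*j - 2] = 4*j - 2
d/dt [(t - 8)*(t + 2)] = 2*t - 6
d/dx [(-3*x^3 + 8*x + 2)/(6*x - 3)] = (-4*x^3 + 3*x^2 - 4)/(4*x^2 - 4*x + 1)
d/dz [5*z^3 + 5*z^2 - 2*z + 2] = 15*z^2 + 10*z - 2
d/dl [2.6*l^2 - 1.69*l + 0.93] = 5.2*l - 1.69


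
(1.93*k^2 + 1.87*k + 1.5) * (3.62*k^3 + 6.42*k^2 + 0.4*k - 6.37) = 6.9866*k^5 + 19.16*k^4 + 18.2074*k^3 - 1.9161*k^2 - 11.3119*k - 9.555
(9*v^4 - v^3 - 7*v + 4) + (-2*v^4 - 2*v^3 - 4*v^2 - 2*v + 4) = 7*v^4 - 3*v^3 - 4*v^2 - 9*v + 8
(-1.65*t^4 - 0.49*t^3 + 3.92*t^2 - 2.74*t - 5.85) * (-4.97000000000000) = 8.2005*t^4 + 2.4353*t^3 - 19.4824*t^2 + 13.6178*t + 29.0745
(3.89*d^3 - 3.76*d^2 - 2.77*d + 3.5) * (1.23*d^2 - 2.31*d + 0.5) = 4.7847*d^5 - 13.6107*d^4 + 7.2235*d^3 + 8.8237*d^2 - 9.47*d + 1.75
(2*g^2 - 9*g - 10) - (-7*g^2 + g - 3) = 9*g^2 - 10*g - 7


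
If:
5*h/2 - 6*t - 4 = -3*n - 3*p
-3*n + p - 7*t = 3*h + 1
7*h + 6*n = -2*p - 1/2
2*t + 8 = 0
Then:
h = -5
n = 79/8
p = -99/8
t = -4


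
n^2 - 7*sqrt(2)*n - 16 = (n - 8*sqrt(2))*(n + sqrt(2))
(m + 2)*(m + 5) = m^2 + 7*m + 10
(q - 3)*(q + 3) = q^2 - 9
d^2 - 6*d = d*(d - 6)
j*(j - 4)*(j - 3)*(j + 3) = j^4 - 4*j^3 - 9*j^2 + 36*j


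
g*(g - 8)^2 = g^3 - 16*g^2 + 64*g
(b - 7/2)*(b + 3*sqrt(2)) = b^2 - 7*b/2 + 3*sqrt(2)*b - 21*sqrt(2)/2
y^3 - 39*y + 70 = (y - 5)*(y - 2)*(y + 7)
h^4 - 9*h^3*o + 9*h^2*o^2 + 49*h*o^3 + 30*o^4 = (h - 6*o)*(h - 5*o)*(h + o)^2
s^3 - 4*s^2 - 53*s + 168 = (s - 8)*(s - 3)*(s + 7)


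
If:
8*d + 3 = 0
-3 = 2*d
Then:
No Solution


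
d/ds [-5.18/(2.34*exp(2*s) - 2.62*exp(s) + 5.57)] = (24.2424*exp(s) - 13.5716)*exp(s)/(2.34*exp(2*s) - 2.62*exp(s) + 5.57)^2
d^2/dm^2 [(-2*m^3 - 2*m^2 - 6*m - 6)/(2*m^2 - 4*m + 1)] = 4*(-34*m^3 - 18*m^2 + 87*m - 55)/(8*m^6 - 48*m^5 + 108*m^4 - 112*m^3 + 54*m^2 - 12*m + 1)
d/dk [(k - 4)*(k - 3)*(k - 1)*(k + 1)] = 4*k^3 - 21*k^2 + 22*k + 7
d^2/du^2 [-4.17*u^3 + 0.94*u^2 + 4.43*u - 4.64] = 1.88 - 25.02*u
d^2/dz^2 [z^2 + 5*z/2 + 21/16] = 2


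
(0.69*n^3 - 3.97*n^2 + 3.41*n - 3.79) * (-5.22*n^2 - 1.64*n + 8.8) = -3.6018*n^5 + 19.5918*n^4 - 5.2174*n^3 - 20.7446*n^2 + 36.2236*n - 33.352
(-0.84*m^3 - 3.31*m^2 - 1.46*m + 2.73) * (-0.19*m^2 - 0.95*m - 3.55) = 0.1596*m^5 + 1.4269*m^4 + 6.4039*m^3 + 12.6188*m^2 + 2.5895*m - 9.6915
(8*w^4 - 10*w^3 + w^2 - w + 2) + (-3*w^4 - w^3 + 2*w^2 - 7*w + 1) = 5*w^4 - 11*w^3 + 3*w^2 - 8*w + 3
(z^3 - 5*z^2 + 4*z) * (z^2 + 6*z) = z^5 + z^4 - 26*z^3 + 24*z^2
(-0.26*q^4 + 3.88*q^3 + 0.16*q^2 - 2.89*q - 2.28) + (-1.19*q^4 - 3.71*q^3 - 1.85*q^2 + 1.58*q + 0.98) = -1.45*q^4 + 0.17*q^3 - 1.69*q^2 - 1.31*q - 1.3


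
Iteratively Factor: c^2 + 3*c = (c + 3)*(c)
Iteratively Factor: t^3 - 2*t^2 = (t)*(t^2 - 2*t) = t*(t - 2)*(t)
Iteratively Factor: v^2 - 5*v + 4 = (v - 4)*(v - 1)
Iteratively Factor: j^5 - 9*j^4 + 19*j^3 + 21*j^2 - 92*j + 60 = (j - 5)*(j^4 - 4*j^3 - j^2 + 16*j - 12) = (j - 5)*(j - 3)*(j^3 - j^2 - 4*j + 4) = (j - 5)*(j - 3)*(j - 2)*(j^2 + j - 2) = (j - 5)*(j - 3)*(j - 2)*(j + 2)*(j - 1)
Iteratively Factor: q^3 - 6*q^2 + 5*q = (q - 1)*(q^2 - 5*q) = (q - 5)*(q - 1)*(q)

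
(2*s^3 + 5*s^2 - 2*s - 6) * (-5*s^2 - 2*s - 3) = -10*s^5 - 29*s^4 - 6*s^3 + 19*s^2 + 18*s + 18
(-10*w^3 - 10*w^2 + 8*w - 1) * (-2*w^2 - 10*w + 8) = 20*w^5 + 120*w^4 + 4*w^3 - 158*w^2 + 74*w - 8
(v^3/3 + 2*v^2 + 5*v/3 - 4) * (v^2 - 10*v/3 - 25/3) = v^5/3 + 8*v^4/9 - 70*v^3/9 - 236*v^2/9 - 5*v/9 + 100/3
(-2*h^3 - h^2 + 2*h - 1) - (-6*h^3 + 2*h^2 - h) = 4*h^3 - 3*h^2 + 3*h - 1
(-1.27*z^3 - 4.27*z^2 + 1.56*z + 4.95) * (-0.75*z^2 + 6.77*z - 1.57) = 0.9525*z^5 - 5.3954*z^4 - 28.084*z^3 + 13.5526*z^2 + 31.0623*z - 7.7715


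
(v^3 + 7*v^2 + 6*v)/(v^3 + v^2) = (v + 6)/v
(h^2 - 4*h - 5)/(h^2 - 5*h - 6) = (h - 5)/(h - 6)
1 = 1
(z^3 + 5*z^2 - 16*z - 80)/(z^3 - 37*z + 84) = (z^2 + 9*z + 20)/(z^2 + 4*z - 21)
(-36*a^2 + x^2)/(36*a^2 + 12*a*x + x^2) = (-6*a + x)/(6*a + x)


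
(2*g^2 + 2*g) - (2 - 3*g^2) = 5*g^2 + 2*g - 2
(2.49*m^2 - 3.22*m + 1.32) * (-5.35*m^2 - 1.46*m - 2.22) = -13.3215*m^4 + 13.5916*m^3 - 7.8886*m^2 + 5.2212*m - 2.9304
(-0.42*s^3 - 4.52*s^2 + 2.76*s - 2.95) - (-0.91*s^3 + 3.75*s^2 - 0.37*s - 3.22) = 0.49*s^3 - 8.27*s^2 + 3.13*s + 0.27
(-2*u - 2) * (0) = 0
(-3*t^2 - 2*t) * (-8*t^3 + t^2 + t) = 24*t^5 + 13*t^4 - 5*t^3 - 2*t^2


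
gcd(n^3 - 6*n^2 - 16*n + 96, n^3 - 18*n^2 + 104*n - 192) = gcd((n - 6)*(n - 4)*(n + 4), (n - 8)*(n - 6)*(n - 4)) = n^2 - 10*n + 24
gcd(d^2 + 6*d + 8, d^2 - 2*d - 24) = d + 4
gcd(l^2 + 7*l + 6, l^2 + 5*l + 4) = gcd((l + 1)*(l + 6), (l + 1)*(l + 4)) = l + 1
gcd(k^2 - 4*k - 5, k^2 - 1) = k + 1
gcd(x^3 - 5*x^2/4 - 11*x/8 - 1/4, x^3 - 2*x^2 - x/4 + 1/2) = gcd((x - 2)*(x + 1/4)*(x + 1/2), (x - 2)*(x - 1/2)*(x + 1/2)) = x^2 - 3*x/2 - 1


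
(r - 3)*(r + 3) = r^2 - 9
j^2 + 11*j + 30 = (j + 5)*(j + 6)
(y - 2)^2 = y^2 - 4*y + 4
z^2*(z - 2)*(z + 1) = z^4 - z^3 - 2*z^2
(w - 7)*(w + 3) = w^2 - 4*w - 21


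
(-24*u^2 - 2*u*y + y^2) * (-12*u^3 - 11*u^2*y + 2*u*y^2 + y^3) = 288*u^5 + 288*u^4*y - 38*u^3*y^2 - 39*u^2*y^3 + y^5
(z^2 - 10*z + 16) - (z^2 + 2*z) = 16 - 12*z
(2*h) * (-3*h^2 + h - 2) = -6*h^3 + 2*h^2 - 4*h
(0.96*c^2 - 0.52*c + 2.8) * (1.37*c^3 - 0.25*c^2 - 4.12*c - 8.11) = 1.3152*c^5 - 0.9524*c^4 + 0.0107999999999998*c^3 - 6.3432*c^2 - 7.3188*c - 22.708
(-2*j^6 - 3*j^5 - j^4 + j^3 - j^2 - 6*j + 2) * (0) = 0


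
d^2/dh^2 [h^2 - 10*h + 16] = 2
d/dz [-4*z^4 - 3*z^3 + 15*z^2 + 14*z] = -16*z^3 - 9*z^2 + 30*z + 14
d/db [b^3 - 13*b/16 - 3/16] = 3*b^2 - 13/16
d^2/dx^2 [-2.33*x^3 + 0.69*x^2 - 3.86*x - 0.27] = 1.38 - 13.98*x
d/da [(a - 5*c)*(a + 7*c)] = 2*a + 2*c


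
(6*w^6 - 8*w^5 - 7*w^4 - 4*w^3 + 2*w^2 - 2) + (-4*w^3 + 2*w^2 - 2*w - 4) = 6*w^6 - 8*w^5 - 7*w^4 - 8*w^3 + 4*w^2 - 2*w - 6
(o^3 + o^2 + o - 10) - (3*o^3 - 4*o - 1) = -2*o^3 + o^2 + 5*o - 9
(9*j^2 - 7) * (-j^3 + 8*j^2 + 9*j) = -9*j^5 + 72*j^4 + 88*j^3 - 56*j^2 - 63*j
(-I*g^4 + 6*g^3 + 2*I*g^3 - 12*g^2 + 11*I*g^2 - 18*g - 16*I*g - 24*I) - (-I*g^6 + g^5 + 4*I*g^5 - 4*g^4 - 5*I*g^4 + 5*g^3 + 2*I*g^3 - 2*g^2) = I*g^6 - g^5 - 4*I*g^5 + 4*g^4 + 4*I*g^4 + g^3 - 10*g^2 + 11*I*g^2 - 18*g - 16*I*g - 24*I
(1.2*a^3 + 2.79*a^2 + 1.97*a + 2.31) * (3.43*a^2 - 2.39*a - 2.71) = 4.116*a^5 + 6.7017*a^4 - 3.163*a^3 - 4.3459*a^2 - 10.8596*a - 6.2601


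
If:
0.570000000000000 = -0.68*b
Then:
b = -0.84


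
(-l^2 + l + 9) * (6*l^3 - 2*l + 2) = -6*l^5 + 6*l^4 + 56*l^3 - 4*l^2 - 16*l + 18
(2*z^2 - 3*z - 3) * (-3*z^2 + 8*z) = -6*z^4 + 25*z^3 - 15*z^2 - 24*z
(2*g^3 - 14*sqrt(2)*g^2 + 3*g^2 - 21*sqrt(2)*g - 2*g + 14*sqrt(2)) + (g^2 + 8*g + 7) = 2*g^3 - 14*sqrt(2)*g^2 + 4*g^2 - 21*sqrt(2)*g + 6*g + 7 + 14*sqrt(2)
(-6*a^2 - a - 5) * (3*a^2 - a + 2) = -18*a^4 + 3*a^3 - 26*a^2 + 3*a - 10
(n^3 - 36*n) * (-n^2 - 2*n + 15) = -n^5 - 2*n^4 + 51*n^3 + 72*n^2 - 540*n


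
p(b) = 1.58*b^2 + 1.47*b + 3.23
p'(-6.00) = -17.49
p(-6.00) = 51.29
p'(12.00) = 39.39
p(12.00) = 248.39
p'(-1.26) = -2.51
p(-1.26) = 3.89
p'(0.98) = 4.57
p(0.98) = 6.19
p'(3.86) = 13.67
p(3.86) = 32.45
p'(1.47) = 6.12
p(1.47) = 8.81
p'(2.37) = 8.96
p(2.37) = 15.59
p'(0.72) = 3.75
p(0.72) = 5.11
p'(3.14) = 11.39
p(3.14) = 23.42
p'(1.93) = 7.57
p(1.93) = 11.95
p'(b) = 3.16*b + 1.47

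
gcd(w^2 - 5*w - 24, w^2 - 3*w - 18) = w + 3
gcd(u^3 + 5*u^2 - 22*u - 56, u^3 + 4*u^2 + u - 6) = u + 2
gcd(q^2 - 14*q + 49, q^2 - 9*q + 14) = q - 7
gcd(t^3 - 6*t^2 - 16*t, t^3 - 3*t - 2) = 1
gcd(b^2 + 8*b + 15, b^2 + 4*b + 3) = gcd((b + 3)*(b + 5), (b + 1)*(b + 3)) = b + 3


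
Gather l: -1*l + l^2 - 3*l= l^2 - 4*l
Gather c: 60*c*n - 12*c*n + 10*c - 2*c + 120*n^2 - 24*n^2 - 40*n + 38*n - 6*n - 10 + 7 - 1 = c*(48*n + 8) + 96*n^2 - 8*n - 4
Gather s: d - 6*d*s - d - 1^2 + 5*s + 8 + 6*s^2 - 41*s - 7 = 6*s^2 + s*(-6*d - 36)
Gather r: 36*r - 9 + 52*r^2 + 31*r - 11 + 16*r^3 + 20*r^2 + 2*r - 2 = 16*r^3 + 72*r^2 + 69*r - 22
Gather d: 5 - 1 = 4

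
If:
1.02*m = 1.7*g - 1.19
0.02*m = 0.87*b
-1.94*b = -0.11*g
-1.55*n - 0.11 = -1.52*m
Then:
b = -0.08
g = -1.46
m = -3.60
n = -3.60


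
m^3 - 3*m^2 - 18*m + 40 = (m - 5)*(m - 2)*(m + 4)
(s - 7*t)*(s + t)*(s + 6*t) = s^3 - 43*s*t^2 - 42*t^3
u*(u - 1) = u^2 - u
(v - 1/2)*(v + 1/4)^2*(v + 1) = v^4 + v^3 - 3*v^2/16 - 7*v/32 - 1/32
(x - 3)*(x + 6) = x^2 + 3*x - 18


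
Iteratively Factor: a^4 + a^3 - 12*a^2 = (a)*(a^3 + a^2 - 12*a) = a*(a - 3)*(a^2 + 4*a) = a^2*(a - 3)*(a + 4)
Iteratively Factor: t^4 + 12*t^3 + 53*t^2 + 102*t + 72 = (t + 2)*(t^3 + 10*t^2 + 33*t + 36) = (t + 2)*(t + 4)*(t^2 + 6*t + 9) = (t + 2)*(t + 3)*(t + 4)*(t + 3)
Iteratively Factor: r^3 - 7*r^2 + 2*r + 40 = (r - 5)*(r^2 - 2*r - 8) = (r - 5)*(r - 4)*(r + 2)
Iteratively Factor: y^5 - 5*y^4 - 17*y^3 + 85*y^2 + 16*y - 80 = (y - 5)*(y^4 - 17*y^2 + 16) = (y - 5)*(y - 4)*(y^3 + 4*y^2 - y - 4) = (y - 5)*(y - 4)*(y + 1)*(y^2 + 3*y - 4) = (y - 5)*(y - 4)*(y - 1)*(y + 1)*(y + 4)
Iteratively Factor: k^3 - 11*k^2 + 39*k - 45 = (k - 3)*(k^2 - 8*k + 15) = (k - 5)*(k - 3)*(k - 3)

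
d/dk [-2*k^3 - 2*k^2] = 2*k*(-3*k - 2)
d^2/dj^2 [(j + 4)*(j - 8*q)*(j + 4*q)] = 6*j - 8*q + 8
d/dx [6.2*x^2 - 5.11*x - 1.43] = 12.4*x - 5.11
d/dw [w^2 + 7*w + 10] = 2*w + 7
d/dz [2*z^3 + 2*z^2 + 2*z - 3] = 6*z^2 + 4*z + 2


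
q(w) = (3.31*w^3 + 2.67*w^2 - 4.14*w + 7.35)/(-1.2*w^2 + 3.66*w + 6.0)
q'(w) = (2.4*w - 3.66)*(3.31*w^3 + 2.67*w^2 - 4.14*w + 7.35)/(-1.2*w^2 + 3.66*w + 6.0)^2 + (9.93*w^2 + 5.34*w - 4.14)/(-1.2*w^2 + 3.66*w + 6.0) = (-3.972*w^4 + 24.2292*w^3 + 64.3842*w^2 + 49.68*w - 51.741)/(1.44*w^4 - 8.784*w^3 - 1.0044*w^2 + 43.92*w + 36.0)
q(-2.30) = 1.06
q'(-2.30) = -3.01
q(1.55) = 2.24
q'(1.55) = 3.20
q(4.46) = -217.06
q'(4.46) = 848.33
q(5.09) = -76.15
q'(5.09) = 57.46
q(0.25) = 0.96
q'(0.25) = -0.75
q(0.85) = 0.95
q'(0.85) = 0.73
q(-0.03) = 1.27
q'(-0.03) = -1.53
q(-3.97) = 5.15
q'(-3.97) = -2.31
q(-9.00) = 17.34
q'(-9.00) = -2.53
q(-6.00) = 9.92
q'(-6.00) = -2.40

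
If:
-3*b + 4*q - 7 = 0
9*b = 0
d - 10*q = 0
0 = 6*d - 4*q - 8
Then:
No Solution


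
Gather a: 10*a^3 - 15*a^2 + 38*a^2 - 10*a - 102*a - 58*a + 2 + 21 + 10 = 10*a^3 + 23*a^2 - 170*a + 33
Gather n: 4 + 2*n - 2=2*n + 2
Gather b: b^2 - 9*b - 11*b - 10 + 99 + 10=b^2 - 20*b + 99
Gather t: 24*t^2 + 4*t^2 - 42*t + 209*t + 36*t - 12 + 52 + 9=28*t^2 + 203*t + 49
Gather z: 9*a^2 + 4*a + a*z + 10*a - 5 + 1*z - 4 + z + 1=9*a^2 + 14*a + z*(a + 2) - 8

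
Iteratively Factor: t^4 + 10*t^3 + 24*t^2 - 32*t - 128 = (t + 4)*(t^3 + 6*t^2 - 32) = (t + 4)^2*(t^2 + 2*t - 8) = (t - 2)*(t + 4)^2*(t + 4)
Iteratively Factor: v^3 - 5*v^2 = (v)*(v^2 - 5*v) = v*(v - 5)*(v)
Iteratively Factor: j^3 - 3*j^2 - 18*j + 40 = (j + 4)*(j^2 - 7*j + 10) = (j - 5)*(j + 4)*(j - 2)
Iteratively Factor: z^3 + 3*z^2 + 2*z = (z + 2)*(z^2 + z) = z*(z + 2)*(z + 1)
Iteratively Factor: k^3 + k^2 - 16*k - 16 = (k + 1)*(k^2 - 16) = (k - 4)*(k + 1)*(k + 4)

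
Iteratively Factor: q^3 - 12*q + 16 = (q + 4)*(q^2 - 4*q + 4) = (q - 2)*(q + 4)*(q - 2)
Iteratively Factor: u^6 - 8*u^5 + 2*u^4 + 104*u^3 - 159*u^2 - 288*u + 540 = (u - 2)*(u^5 - 6*u^4 - 10*u^3 + 84*u^2 + 9*u - 270) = (u - 3)*(u - 2)*(u^4 - 3*u^3 - 19*u^2 + 27*u + 90) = (u - 5)*(u - 3)*(u - 2)*(u^3 + 2*u^2 - 9*u - 18) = (u - 5)*(u - 3)*(u - 2)*(u + 3)*(u^2 - u - 6) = (u - 5)*(u - 3)^2*(u - 2)*(u + 3)*(u + 2)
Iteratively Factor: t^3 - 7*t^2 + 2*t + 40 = (t + 2)*(t^2 - 9*t + 20) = (t - 5)*(t + 2)*(t - 4)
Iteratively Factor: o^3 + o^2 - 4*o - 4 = (o - 2)*(o^2 + 3*o + 2) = (o - 2)*(o + 2)*(o + 1)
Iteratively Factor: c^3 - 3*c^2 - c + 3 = (c + 1)*(c^2 - 4*c + 3) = (c - 3)*(c + 1)*(c - 1)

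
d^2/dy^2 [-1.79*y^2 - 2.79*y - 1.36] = -3.58000000000000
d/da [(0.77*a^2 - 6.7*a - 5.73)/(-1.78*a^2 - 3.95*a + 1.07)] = (-14.9675*a^2 - 18.751*a - 29.8025)/(3.1684*a^4 + 14.062*a^3 + 11.7933*a^2 - 8.453*a + 1.1449)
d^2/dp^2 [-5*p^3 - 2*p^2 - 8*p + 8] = -30*p - 4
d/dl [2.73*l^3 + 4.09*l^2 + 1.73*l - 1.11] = 8.19*l^2 + 8.18*l + 1.73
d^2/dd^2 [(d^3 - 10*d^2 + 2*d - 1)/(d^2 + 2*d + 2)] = 2*(24*d^3 + 69*d^2 - 6*d - 50)/(d^6 + 6*d^5 + 18*d^4 + 32*d^3 + 36*d^2 + 24*d + 8)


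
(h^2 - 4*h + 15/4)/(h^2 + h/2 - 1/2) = (4*h^2 - 16*h + 15)/(2*(2*h^2 + h - 1))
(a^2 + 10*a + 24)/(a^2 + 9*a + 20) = (a + 6)/(a + 5)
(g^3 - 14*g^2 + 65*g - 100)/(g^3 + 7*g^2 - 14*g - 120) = (g^2 - 10*g + 25)/(g^2 + 11*g + 30)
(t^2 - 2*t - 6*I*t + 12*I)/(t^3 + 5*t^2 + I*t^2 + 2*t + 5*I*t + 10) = (t^2 + t*(-2 - 6*I) + 12*I)/(t^3 + t^2*(5 + I) + t*(2 + 5*I) + 10)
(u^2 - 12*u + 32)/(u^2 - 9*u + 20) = (u - 8)/(u - 5)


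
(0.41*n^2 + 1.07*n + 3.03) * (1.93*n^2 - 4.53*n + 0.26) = 0.7913*n^4 + 0.2078*n^3 + 1.1074*n^2 - 13.4477*n + 0.7878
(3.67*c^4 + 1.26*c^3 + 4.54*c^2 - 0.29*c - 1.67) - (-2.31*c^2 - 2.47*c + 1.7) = 3.67*c^4 + 1.26*c^3 + 6.85*c^2 + 2.18*c - 3.37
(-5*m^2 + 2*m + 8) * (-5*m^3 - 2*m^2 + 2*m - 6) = 25*m^5 - 54*m^3 + 18*m^2 + 4*m - 48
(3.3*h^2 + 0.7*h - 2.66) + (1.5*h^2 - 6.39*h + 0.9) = 4.8*h^2 - 5.69*h - 1.76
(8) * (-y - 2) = -8*y - 16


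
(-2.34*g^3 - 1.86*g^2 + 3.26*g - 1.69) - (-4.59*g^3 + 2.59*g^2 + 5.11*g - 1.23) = 2.25*g^3 - 4.45*g^2 - 1.85*g - 0.46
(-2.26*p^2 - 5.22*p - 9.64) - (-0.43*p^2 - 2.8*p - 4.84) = -1.83*p^2 - 2.42*p - 4.8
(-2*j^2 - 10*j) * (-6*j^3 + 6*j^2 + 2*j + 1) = 12*j^5 + 48*j^4 - 64*j^3 - 22*j^2 - 10*j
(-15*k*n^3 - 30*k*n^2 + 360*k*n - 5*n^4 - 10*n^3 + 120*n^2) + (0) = -15*k*n^3 - 30*k*n^2 + 360*k*n - 5*n^4 - 10*n^3 + 120*n^2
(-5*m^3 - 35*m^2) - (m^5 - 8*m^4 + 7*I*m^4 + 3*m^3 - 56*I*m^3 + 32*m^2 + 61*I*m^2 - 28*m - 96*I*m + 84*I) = -m^5 + 8*m^4 - 7*I*m^4 - 8*m^3 + 56*I*m^3 - 67*m^2 - 61*I*m^2 + 28*m + 96*I*m - 84*I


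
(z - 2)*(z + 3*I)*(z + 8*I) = z^3 - 2*z^2 + 11*I*z^2 - 24*z - 22*I*z + 48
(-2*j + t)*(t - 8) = -2*j*t + 16*j + t^2 - 8*t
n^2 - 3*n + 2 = (n - 2)*(n - 1)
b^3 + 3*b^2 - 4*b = b*(b - 1)*(b + 4)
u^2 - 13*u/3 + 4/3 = (u - 4)*(u - 1/3)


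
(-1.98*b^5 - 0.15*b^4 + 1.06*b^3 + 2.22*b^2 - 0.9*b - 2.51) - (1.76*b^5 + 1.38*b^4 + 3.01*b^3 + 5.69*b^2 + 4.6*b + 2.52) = -3.74*b^5 - 1.53*b^4 - 1.95*b^3 - 3.47*b^2 - 5.5*b - 5.03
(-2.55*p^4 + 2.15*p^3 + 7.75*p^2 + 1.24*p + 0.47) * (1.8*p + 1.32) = -4.59*p^5 + 0.504*p^4 + 16.788*p^3 + 12.462*p^2 + 2.4828*p + 0.6204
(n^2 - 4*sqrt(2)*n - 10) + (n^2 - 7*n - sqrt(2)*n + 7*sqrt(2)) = 2*n^2 - 5*sqrt(2)*n - 7*n - 10 + 7*sqrt(2)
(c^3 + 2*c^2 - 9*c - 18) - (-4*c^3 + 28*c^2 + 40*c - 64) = 5*c^3 - 26*c^2 - 49*c + 46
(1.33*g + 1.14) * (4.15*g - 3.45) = 5.5195*g^2 + 0.142499999999999*g - 3.933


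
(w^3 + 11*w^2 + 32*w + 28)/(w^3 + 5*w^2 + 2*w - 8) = (w^2 + 9*w + 14)/(w^2 + 3*w - 4)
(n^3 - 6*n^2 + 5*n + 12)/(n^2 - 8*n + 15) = (n^2 - 3*n - 4)/(n - 5)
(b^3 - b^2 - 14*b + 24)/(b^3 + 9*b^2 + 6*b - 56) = (b - 3)/(b + 7)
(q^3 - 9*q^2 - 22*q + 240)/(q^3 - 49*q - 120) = (q - 6)/(q + 3)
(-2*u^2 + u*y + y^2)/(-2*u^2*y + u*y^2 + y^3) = 1/y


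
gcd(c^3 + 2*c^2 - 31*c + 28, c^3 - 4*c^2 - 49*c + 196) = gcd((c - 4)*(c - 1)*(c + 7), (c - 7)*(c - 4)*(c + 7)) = c^2 + 3*c - 28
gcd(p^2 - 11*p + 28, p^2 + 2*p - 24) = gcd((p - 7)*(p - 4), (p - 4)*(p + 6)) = p - 4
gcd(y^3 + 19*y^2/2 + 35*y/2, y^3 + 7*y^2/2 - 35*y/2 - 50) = y + 5/2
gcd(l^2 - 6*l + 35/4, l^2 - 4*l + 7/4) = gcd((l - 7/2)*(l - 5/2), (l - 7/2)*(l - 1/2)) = l - 7/2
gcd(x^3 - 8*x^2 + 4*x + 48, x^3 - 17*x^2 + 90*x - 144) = x - 6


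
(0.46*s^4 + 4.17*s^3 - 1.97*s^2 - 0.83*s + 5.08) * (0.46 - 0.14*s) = -0.0644*s^5 - 0.3722*s^4 + 2.194*s^3 - 0.79*s^2 - 1.093*s + 2.3368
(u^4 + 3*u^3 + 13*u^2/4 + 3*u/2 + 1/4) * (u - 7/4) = u^5 + 5*u^4/4 - 2*u^3 - 67*u^2/16 - 19*u/8 - 7/16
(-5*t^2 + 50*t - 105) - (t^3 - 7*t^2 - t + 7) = -t^3 + 2*t^2 + 51*t - 112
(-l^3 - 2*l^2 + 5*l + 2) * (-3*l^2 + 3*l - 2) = 3*l^5 + 3*l^4 - 19*l^3 + 13*l^2 - 4*l - 4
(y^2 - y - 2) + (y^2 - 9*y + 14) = 2*y^2 - 10*y + 12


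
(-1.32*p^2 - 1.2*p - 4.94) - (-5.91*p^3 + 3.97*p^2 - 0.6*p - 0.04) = 5.91*p^3 - 5.29*p^2 - 0.6*p - 4.9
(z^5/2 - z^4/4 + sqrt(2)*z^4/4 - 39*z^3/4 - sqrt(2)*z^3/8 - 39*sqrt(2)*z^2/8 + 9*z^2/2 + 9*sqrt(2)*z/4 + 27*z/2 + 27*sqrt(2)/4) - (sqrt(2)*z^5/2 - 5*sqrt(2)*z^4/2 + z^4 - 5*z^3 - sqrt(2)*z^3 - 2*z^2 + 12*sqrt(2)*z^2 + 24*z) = -sqrt(2)*z^5/2 + z^5/2 - 5*z^4/4 + 11*sqrt(2)*z^4/4 - 19*z^3/4 + 7*sqrt(2)*z^3/8 - 135*sqrt(2)*z^2/8 + 13*z^2/2 - 21*z/2 + 9*sqrt(2)*z/4 + 27*sqrt(2)/4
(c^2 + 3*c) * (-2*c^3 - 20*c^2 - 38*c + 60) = -2*c^5 - 26*c^4 - 98*c^3 - 54*c^2 + 180*c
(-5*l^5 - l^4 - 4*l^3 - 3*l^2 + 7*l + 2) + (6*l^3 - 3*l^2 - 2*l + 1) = -5*l^5 - l^4 + 2*l^3 - 6*l^2 + 5*l + 3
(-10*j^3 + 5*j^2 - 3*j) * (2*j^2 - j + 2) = -20*j^5 + 20*j^4 - 31*j^3 + 13*j^2 - 6*j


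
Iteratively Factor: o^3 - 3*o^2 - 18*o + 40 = (o - 5)*(o^2 + 2*o - 8) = (o - 5)*(o + 4)*(o - 2)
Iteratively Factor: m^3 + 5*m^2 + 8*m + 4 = (m + 2)*(m^2 + 3*m + 2) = (m + 1)*(m + 2)*(m + 2)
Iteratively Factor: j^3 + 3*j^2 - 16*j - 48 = (j + 3)*(j^2 - 16) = (j - 4)*(j + 3)*(j + 4)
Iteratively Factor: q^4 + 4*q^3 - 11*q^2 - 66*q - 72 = (q + 2)*(q^3 + 2*q^2 - 15*q - 36) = (q + 2)*(q + 3)*(q^2 - q - 12) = (q - 4)*(q + 2)*(q + 3)*(q + 3)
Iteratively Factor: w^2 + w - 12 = (w + 4)*(w - 3)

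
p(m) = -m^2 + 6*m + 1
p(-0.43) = -1.76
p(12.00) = -71.00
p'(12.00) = -18.00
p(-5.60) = -63.96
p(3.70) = 9.51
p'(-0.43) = 6.86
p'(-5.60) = 17.20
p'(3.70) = -1.40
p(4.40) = 8.04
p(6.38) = -1.42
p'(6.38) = -6.76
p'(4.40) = -2.80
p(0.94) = 5.76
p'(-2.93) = 11.86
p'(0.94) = 4.12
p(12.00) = -71.00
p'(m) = 6 - 2*m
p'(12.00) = -18.00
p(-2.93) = -25.16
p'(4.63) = -3.26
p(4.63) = 7.34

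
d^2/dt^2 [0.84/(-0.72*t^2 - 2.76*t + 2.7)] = (0.870912*t^2 + 3.338496*t - 0.84*(1.44*t + 2.76)*(2.88*t + 5.52) - 3.26592)/(0.72*t^2 + 2.76*t - 2.7)^3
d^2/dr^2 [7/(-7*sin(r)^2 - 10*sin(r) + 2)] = 14*(98*sin(r)^4 + 105*sin(r)^3 - 69*sin(r)^2 - 200*sin(r) - 114)/(7*sin(r)^2 + 10*sin(r) - 2)^3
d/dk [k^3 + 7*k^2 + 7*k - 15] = 3*k^2 + 14*k + 7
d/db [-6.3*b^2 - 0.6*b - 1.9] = -12.6*b - 0.6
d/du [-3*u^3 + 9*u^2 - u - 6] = -9*u^2 + 18*u - 1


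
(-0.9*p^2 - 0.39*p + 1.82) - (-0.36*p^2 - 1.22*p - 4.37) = -0.54*p^2 + 0.83*p + 6.19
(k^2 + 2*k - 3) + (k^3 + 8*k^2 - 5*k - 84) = k^3 + 9*k^2 - 3*k - 87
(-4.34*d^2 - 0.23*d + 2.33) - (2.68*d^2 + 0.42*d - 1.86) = -7.02*d^2 - 0.65*d + 4.19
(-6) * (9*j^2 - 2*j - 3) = -54*j^2 + 12*j + 18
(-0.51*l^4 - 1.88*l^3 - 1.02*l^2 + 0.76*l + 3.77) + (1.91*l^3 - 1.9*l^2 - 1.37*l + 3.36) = -0.51*l^4 + 0.03*l^3 - 2.92*l^2 - 0.61*l + 7.13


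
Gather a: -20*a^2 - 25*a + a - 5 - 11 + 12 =-20*a^2 - 24*a - 4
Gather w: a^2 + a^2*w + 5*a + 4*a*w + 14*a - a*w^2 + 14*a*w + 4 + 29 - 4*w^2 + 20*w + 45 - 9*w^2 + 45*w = a^2 + 19*a + w^2*(-a - 13) + w*(a^2 + 18*a + 65) + 78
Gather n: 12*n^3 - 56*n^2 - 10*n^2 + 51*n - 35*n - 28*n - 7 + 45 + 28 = 12*n^3 - 66*n^2 - 12*n + 66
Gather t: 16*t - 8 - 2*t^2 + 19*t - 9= -2*t^2 + 35*t - 17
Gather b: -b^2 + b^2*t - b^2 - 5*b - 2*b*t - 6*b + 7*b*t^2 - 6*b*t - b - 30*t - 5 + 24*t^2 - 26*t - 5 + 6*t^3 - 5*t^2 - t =b^2*(t - 2) + b*(7*t^2 - 8*t - 12) + 6*t^3 + 19*t^2 - 57*t - 10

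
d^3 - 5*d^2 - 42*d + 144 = (d - 8)*(d - 3)*(d + 6)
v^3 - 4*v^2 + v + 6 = (v - 3)*(v - 2)*(v + 1)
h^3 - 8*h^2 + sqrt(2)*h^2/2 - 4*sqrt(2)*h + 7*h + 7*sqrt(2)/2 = (h - 7)*(h - 1)*(h + sqrt(2)/2)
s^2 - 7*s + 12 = (s - 4)*(s - 3)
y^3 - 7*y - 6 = (y - 3)*(y + 1)*(y + 2)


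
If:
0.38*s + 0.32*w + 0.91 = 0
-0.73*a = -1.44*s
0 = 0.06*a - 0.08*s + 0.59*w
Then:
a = -5.00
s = -2.53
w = 0.16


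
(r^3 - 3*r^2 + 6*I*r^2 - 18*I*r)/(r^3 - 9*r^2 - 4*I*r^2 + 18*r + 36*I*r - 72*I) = r*(r + 6*I)/(r^2 - 2*r*(3 + 2*I) + 24*I)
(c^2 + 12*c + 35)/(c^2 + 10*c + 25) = (c + 7)/(c + 5)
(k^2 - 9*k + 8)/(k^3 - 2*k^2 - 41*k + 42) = (k - 8)/(k^2 - k - 42)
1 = 1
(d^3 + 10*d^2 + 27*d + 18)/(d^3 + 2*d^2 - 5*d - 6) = (d + 6)/(d - 2)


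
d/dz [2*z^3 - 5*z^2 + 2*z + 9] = 6*z^2 - 10*z + 2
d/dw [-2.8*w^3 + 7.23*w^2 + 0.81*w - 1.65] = -8.4*w^2 + 14.46*w + 0.81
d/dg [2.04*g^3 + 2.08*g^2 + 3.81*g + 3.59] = 6.12*g^2 + 4.16*g + 3.81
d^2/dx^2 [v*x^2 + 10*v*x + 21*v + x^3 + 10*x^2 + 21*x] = 2*v + 6*x + 20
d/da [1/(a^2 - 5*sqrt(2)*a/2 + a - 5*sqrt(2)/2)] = 2*(-4*a - 2 + 5*sqrt(2))/(2*a^2 - 5*sqrt(2)*a + 2*a - 5*sqrt(2))^2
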